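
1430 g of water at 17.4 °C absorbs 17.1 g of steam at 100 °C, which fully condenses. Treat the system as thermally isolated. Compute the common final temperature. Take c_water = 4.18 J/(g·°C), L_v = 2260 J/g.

Setting the total heat transfer to zero:
latent heat released on condensation: 17.1×2260 = 38646
  condensed water 100 °C→T: 71.48(T − 100)
  water warms: 1430×4.18×(T − 17.4) = 5977.4(T − 17.4)
6048.9 T = 38646 + 7147.8 + 104007 = 149801
T ≈ 24.77 °C, under the boiling point, so the assumption holds.

T_f ≈ 24.8 °C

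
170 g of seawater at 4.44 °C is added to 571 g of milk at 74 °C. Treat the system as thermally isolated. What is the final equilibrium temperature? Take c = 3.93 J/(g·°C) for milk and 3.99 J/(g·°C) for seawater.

Heat lost by the milk equals heat gained by the seawater:
571*3.93*(74 − T) = 170*3.99*(T − 4.44)
2244(74 − T) = 678.3(T − 4.44)
2922.3 T = 169070  ⇒  T ≈ 57.85 °C

T_f ≈ 57.9 °C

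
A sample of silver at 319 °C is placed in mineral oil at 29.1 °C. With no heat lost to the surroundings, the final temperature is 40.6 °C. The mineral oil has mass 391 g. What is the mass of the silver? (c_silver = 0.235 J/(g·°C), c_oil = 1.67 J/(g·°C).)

m ≈ 115 g

Let T be the final temperature. ΣQ_i = 0:
m×0.235×(40.6 − 319) + 391×1.67×(40.6 − 29.1) = 0
-65.42 m = -7509.2
m = -7509.2/-65.42 ≈ 114.8 g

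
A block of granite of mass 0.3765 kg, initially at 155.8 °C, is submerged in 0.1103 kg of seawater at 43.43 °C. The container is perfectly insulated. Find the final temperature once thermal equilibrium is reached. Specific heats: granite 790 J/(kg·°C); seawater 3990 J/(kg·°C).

T_f ≈ 88.7 °C

Energy conservation, ΣQ = 0:
0.3765×790×(T − 155.8) + 0.1103×3990×(T − 43.43) = 0
297.44(T − 155.8) + 440.1(T − 43.43) = 0
(297.44 + 440.1) T = 297.44×155.8 + 440.1×43.43
T = 65454/737.53 ≈ 88.75 °C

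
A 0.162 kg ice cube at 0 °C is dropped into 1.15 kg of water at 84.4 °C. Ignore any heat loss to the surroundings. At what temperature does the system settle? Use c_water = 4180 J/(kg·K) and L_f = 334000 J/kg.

Taking heat into each body as positive, Σ m c ΔT = 0:
latent heat to melt: 0.162·334000 = 54108; warm the meltwater: 677.16 T; water cools: 1.15·4180·(T − 84.4) = 4807(T − 84.4)
5484.2 T = 405711 − 54108 = 351603
T ≈ 64.11 °C. Since T > 0 °C, the all-ice-melts assumption holds.

T_f ≈ 64.1 °C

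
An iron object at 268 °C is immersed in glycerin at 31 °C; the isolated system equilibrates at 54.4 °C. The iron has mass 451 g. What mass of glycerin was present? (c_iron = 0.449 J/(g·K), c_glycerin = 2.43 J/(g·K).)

m ≈ 761 g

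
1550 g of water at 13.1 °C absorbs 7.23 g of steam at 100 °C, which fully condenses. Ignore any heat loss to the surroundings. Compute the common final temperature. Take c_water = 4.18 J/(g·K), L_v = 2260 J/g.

Taking heat into each body as positive, Σ m c ΔT = 0:
steam→water at 100 °C releases m L_v = 7.23×2260 = 16340; condensate cools 100→T: 7.23×4.18×(T − 100) = 30.22(T − 100); original water: 6479(T − 13.1)
6509.2 T = 16340 + 3022.1 + 84875 = 104237
T ≈ 16.01 °C (< 100 °C, so full condensation is consistent).

T_f ≈ 16.0 °C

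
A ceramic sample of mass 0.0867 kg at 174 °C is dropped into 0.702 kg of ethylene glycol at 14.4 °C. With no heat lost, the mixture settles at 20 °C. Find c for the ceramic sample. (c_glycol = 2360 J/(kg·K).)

c ≈ 695 J/(kg·K)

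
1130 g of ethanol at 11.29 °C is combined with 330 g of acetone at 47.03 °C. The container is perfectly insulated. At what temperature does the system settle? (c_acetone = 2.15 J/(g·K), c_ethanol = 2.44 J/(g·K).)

T_f ≈ 18.6 °C

T_f = Σ m_i c_i T_i / Σ m_i c_i:
T_f = (709.5·47.03 + 2757.2·11.29) / (709.5 + 2757.2)
    = 64497 / 3466.7 ≈ 18.60 °C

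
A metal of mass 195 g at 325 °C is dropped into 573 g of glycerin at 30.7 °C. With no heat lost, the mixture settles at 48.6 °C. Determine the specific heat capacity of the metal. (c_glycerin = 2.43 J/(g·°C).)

Net heat exchanged in the isolated system is zero:
195·c·(48.6 − 325) + 573·2.43·(48.6 − 30.7) = 0
-53898 c = -24924
c = -24924/-53898 ≈ 0.4624 J/(g·°C)

c ≈ 0.462 J/(g·°C)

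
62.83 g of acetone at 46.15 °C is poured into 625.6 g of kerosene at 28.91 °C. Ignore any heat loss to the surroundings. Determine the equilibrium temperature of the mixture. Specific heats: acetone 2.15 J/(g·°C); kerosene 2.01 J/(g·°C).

T_f ≈ 30.6 °C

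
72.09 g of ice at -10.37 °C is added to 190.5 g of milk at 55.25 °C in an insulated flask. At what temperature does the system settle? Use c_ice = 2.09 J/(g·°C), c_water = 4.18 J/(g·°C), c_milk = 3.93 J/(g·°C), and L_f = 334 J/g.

T_f ≈ 15.0 °C

Taking heat into each body as positive, Σ m c ΔT = 0:
warm ice to 0 °C: 72.09·2.09·(0 − (-10.37)) = 1562.4
  latent heat to melt: 72.09·334 = 24078
  warm the meltwater: 301.34 T
  milk: 748.67(T − 55.25)
1050 T = 41364 − 25640 = 15723
T ≈ 14.97 °C. Since T > 0 °C, the all-ice-melts assumption holds.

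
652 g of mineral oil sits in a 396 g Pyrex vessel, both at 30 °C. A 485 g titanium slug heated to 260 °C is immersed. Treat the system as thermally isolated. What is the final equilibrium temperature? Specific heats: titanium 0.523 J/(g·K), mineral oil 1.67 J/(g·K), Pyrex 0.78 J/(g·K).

Taking heat into each body as positive, Σ m c ΔT = 0:
485·0.523·(T − 260) + 652·1.67·(T − 30) + 396·0.78·(T − 30) = 0
1651.4 T = 107882
T = 107882 / 1651.4 = 65.3 °C

T_f ≈ 65.3 °C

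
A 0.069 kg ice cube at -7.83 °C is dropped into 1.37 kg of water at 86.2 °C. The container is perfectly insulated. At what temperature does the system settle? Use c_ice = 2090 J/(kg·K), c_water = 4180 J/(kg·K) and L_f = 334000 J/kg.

T_f ≈ 78.0 °C

Let T be the final temperature. ΣQ_i = 0:
ice -7.83→0 °C: 0.069·2090·7.83 = 1129.2
  melt ice: 0.069·334000 = 23046
  meltwater 0→T: 0.069·4180·T = 288.42 T
  water: 5726.6(T − 86.2)
6015 T = 493633 − 24175 = 469458
T ≈ 78.05 °C — above 0 °C, consistent with complete melting.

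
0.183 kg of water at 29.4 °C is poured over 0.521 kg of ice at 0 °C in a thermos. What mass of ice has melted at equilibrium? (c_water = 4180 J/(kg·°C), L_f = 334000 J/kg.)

m_melted ≈ 0.0673 kg

Heat available from the water dropping to 0 °C: 0.183·4180·29.4 = 22489 J.
Fully melting the ice requires m_ice L_f = 0.521·334000 = 174014 J.
Since 22489 < 174014 J, not all the ice melts; equilibrium is at 0 °C.
m_melt = 22489 / L_f = 0.06733 kg.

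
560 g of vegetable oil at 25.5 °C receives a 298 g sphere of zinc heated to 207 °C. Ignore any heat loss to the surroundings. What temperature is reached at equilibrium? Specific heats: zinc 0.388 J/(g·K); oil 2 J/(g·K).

Taking heat into each body as positive, Σ m c ΔT = 0:
298·0.388·(T − 207) + 560·2·(T − 25.5) = 0
115.62(T − 207) + 1120(T − 25.5) = 0
(115.62 + 1120) T = 115.62·207 + 1120·25.5
T = 52494 / 1235.6 = 42.5 °C

T_f ≈ 42.5 °C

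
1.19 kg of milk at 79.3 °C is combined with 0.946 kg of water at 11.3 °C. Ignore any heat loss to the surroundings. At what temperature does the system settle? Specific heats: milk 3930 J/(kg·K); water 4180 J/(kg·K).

T_f ≈ 48.1 °C

|Q_milk| = |Q_water|:
1.19·3930·(79.3 − T) = 0.946·4180·(T − 11.3)
4676.7(79.3 − T) = 3954.3(T − 11.3)
8631 T = 415546  ⇒  T ≈ 48.15 °C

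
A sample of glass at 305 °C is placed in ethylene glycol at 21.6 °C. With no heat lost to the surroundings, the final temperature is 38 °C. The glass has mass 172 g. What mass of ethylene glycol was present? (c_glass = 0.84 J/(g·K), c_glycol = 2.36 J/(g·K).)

Setting the total heat transfer to zero:
172·0.84·(38 − 305) + m·2.36·(38 − 21.6) = 0
38.7 m = 38576
m = 38576/38.7 ≈ 996.7 g

m ≈ 997 g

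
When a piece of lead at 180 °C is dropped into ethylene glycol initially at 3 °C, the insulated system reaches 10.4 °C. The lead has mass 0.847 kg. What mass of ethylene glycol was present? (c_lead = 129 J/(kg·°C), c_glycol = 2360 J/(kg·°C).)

m ≈ 1.06 kg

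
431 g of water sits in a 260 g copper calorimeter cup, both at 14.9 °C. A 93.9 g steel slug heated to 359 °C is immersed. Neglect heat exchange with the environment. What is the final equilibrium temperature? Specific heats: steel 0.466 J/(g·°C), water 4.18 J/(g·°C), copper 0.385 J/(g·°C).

T_f ≈ 22.6 °C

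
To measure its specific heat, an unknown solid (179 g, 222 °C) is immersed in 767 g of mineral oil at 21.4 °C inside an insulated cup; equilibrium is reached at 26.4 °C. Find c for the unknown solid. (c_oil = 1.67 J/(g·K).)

c ≈ 0.183 J/(g·K)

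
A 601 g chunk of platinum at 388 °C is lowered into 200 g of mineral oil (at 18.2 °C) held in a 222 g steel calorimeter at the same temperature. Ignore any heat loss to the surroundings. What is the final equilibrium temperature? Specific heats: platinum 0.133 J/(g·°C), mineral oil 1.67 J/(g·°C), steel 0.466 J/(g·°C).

T_f ≈ 75.3 °C

T_f = Σ m_i c_i T_i / Σ m_i c_i:
T_f = (79.93×388 + 334×18.2 + 103.45×18.2) / (79.93 + 334 + 103.45)
    = 38976 / 517.38 ≈ 75.33 °C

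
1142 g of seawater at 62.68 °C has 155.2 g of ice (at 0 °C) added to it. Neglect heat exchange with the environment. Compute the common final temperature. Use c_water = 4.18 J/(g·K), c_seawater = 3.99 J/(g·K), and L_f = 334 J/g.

T_f ≈ 44.9 °C

Let T be the final temperature. ΣQ_i = 0:
fusion: m_ice L_f = 155.2·334 = 51837; warm the meltwater: 648.74 T; seawater: 4556.6(T − 62.68)
5205.3 T = 285606 − 51837 = 233770
T ≈ 44.91 °C. Since T > 0 °C, the all-ice-melts assumption holds.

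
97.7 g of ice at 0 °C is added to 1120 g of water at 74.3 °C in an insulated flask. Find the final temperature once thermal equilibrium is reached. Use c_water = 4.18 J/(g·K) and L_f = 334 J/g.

Conservation of energy gives ΣQ = 0:
melt ice: 97.7×334 = 32632
  warm the meltwater: 408.39 T
  water: 4681.6(T − 74.3)
5090 T = 347843 − 32632 = 315211
T ≈ 61.93 °C. Since T > 0 °C, the all-ice-melts assumption holds.

T_f ≈ 61.9 °C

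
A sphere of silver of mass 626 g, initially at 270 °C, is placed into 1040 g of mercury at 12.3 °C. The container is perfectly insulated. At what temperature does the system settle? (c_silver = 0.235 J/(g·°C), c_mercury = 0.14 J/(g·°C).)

T_f ≈ 141.8 °C

Net heat exchanged in the isolated system is zero:
626×0.235×(T − 270) + 1040×0.14×(T − 12.3) = 0
292.71 T = 41511
T ≈ 141.81 °C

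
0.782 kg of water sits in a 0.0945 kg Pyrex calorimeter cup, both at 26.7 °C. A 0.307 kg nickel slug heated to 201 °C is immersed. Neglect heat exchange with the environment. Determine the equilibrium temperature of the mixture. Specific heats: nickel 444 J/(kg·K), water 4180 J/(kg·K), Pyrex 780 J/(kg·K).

Net heat exchanged in the isolated system is zero:
0.307·444·(T − 201) + 0.782·4180·(T − 26.7) + 0.0945·780·(T − 26.7) = 0
136.31(T − 201) + 3268.8(T − 26.7) + 73.71(T − 26.7) = 0
(136.31 + 3268.8 + 73.71) T = 136.31·201 + 3268.8·26.7 + 73.71·26.7
T = 116642 / 3478.8 = 33.5 °C

T_f ≈ 33.5 °C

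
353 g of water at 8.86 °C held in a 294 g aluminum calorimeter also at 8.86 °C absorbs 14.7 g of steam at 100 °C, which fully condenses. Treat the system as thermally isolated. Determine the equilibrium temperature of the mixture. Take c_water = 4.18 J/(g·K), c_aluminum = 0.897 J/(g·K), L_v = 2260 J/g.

Energy balance with sensible and latent terms:
condense steam: −14.7×2260 = −33222; condensate cools 100→T: 14.7×4.18×(T − 100) = 61.45(T − 100); original water: 1475.5(T − 8.86); aluminum cup: 294×0.897×(T − 8.86) = 263.72(T − 8.86)
1800.7 T = 33222 + 6144.6 + 15410 = 54776
T ≈ 30.42 °C, under the boiling point, so the assumption holds.

T_f ≈ 30.4 °C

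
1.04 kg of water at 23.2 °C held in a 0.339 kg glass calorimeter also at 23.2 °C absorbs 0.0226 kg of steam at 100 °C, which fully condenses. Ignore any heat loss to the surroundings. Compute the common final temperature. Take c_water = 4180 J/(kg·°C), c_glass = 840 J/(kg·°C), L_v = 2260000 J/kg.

T_f ≈ 35.5 °C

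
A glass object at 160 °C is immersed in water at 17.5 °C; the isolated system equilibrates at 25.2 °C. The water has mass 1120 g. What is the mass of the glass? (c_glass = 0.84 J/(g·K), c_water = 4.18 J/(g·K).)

m ≈ 318 g

|Q_glass| = |Q_water|:
m·0.84·(160 − 25.2) = 1120·4.18·(25.2 − 17.5)
113.23 m = 36048  ⇒  m ≈ 318.4 g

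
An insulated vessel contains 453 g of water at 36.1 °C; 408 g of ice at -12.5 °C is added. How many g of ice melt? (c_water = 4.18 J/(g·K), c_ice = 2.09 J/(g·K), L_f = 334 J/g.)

Cooling the water to 0 °C releases 453×4.18×36.1 = 68357 J.
Of that, 408×2.09×12.5 = 10659 J goes to bring the ice to 0 °C, leaving 57698 J.
To melt every bit of ice: 408×334 = 136272 J.
57698 J < 136272 J, so only part of the ice melts and the system sits at 0 °C.
m_melt = 57698 / L_f = 172.7 g.

m_melted ≈ 173 g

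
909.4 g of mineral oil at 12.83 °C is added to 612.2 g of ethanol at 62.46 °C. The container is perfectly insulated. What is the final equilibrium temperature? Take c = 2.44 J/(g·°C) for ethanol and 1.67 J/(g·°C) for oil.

T_f ≈ 37.4 °C

Heat lost by the ethanol equals heat gained by the oil:
612.2*2.44*(62.46 − T) = 909.4*1.67*(T − 12.83)
1493.8(62.46 − T) = 1518.7(T − 12.83)
3012.5 T = 112786  ⇒  T ≈ 37.44 °C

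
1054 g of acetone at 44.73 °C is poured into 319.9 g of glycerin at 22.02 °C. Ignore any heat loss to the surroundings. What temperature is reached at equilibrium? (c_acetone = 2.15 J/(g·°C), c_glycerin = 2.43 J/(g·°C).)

T_f ≈ 38.9 °C

With ΣQ=0 the equilibrium temperature is the m·c-weighted mean:
T_f = (2266.1·44.73 + 777.36·22.02) / (2266.1 + 777.36)
    = 118480 / 3043.5 ≈ 38.93 °C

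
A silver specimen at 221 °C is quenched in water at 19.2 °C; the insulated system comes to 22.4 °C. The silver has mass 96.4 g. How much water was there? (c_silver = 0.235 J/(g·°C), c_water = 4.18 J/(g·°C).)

Taking heat into each body as positive, Σ m c ΔT = 0:
96.4×0.235×(22.4 − 221) + m×4.18×(22.4 − 19.2) = 0
13.38 m = 4499.1
m = 4499.1/13.38 ≈ 336.4 g

m ≈ 336 g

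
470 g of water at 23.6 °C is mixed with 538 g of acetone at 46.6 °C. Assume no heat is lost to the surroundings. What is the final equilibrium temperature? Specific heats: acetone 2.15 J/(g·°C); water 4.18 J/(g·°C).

T_f ≈ 32.1 °C

T_f = Σ m_i c_i T_i / Σ m_i c_i:
T_f = (1156.7·46.6 + 1964.6·23.6) / (1156.7 + 1964.6)
    = 100267 / 3121.3 ≈ 32.12 °C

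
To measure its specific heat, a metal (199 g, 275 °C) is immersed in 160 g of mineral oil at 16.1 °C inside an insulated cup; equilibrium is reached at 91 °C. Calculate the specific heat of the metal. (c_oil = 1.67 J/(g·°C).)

Heat lost by the metal = heat gained by the oil:
199·c·(275 − 91) = 160·1.67·(91 − 16.1)
36616 c = 20013  ⇒  c ≈ 0.5466 J/(g·°C)

c ≈ 0.547 J/(g·°C)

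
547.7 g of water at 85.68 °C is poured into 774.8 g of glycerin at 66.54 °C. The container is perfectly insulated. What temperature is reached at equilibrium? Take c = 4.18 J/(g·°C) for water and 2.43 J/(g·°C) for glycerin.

Net heat exchanged in the isolated system is zero:
547.7×4.18×(T − 85.68) + 774.8×2.43×(T − 66.54) = 0
(2289.4 + 1882.8) T = 2289.4×85.68 + 1882.8×66.54
T = 321434/4172.1 ≈ 77.04 °C

T_f ≈ 77.0 °C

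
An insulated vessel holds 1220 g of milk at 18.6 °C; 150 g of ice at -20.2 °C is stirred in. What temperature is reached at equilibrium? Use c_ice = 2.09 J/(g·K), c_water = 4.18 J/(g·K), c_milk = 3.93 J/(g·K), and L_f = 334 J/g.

T_f ≈ 6.0 °C

Conservation of energy gives ΣQ = 0:
ice -20.2→0 °C: 150·2.09·20.2 = 6332.7
  latent heat to melt: 150·334 = 50100
  warm the meltwater: 627 T
  milk cools: 1220·3.93·(T − 18.6) = 4794.6(T − 18.6)
5421.6 T = 89180 − 56433 = 32747
T ≈ 6.04 °C (positive, so assuming full melt was valid).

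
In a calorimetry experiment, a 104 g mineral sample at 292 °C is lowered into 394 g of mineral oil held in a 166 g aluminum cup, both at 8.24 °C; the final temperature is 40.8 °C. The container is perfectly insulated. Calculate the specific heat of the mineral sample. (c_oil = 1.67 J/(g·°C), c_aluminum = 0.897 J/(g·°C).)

c ≈ 1.01 J/(g·°C)

Net heat exchanged in the isolated system is zero:
104×c×(40.8 − 292) + 394×1.67×(40.8 − 8.24) + 166×0.897×(40.8 − 8.24) = 0
-26125 c = -26272
c = -26272/-26125 ≈ 1.006 J/(g·°C)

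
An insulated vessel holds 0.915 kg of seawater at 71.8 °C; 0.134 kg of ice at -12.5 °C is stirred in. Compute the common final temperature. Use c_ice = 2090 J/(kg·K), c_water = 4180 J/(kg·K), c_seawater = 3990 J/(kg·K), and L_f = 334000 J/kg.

T_f ≈ 50.8 °C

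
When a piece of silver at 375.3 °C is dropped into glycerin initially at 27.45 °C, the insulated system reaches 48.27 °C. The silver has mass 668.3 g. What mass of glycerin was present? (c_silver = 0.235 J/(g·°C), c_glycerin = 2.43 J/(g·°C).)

Heat lost by the silver = heat gained by the glycerin:
668.3·0.235·(375.3 − 48.27) = m·2.43·(48.27 − 27.45)
50.59 m = 51360  ⇒  m ≈ 1015 g

m ≈ 1020 g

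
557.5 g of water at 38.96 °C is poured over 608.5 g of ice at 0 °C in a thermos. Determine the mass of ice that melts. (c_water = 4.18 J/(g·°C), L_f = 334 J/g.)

m_melted ≈ 272 g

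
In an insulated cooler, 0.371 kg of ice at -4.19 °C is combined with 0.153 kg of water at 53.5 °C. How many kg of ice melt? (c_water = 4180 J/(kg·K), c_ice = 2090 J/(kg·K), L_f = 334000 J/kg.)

m_melted ≈ 0.0927 kg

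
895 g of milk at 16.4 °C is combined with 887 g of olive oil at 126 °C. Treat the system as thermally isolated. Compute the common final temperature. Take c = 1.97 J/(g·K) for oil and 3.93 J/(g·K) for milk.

T_f is the heat-capacity-weighted average of the initial temperatures:
T_f = (1747.4*126 + 3517.4*16.4) / (1747.4 + 3517.4)
    = 277856 / 5264.7 ≈ 52.78 °C

T_f ≈ 52.8 °C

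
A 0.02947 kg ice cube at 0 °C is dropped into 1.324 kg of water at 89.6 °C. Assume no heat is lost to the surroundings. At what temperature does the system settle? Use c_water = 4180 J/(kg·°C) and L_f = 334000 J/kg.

T_f ≈ 85.9 °C

Energy conservation, ΣQ = 0:
fusion: m_ice L_f = 0.02947·334000 = 9843
  meltwater 0→T: 0.02947·4180·T = 123.18 T
  water: 5534.3(T − 89.6)
5657.5 T = 495875 − 9843 = 486032
T ≈ 85.91 °C. Since T > 0 °C, the all-ice-melts assumption holds.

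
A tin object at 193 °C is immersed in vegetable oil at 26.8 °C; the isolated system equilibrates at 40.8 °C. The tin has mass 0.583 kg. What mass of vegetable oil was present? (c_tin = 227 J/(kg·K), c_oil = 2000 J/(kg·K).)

m ≈ 0.719 kg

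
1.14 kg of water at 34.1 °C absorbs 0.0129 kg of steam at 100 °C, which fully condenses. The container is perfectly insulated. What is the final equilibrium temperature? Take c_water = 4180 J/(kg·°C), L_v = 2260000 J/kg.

T_f ≈ 40.9 °C

Net heat exchanged in the isolated system is zero:
condense steam: −0.0129·2260000 = −29154
  condensed water 100 °C→T: 53.92(T − 100)
  water warms: 1.14·4180·(T − 34.1) = 4765.2(T − 34.1)
4819.1 T = 29154 + 5392.2 + 162493 = 197040
T ≈ 40.89 °C, under the boiling point, so the assumption holds.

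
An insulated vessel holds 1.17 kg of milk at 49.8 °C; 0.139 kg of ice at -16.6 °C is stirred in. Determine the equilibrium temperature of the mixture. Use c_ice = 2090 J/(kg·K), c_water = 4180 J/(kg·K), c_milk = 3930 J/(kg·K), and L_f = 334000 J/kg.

T_f ≈ 34.3 °C

Net heat exchanged in the isolated system is zero:
warm ice to 0 °C: 0.139×2090×(0 − (-16.6)) = 4822.5; fusion: m_ice L_f = 0.139×334000 = 46426; meltwater 0→T: 0.139×4180×T = 581.02 T; milk cools: 1.17×3930×(T − 49.8) = 4598.1(T − 49.8)
5179.1 T = 228985 − 51248 = 177737
T ≈ 34.32 °C — above 0 °C, consistent with complete melting.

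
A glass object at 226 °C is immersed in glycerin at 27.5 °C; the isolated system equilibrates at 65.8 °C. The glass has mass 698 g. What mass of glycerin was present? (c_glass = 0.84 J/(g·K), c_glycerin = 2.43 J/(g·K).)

Heat gained plus heat lost sum to zero:
698×0.84×(65.8 − 226) + m×2.43×(65.8 − 27.5) = 0
93.07 m = 93928
m = 93928/93.07 ≈ 1009 g

m ≈ 1010 g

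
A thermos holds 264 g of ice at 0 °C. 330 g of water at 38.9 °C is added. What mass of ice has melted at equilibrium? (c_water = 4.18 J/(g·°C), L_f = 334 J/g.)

m_melted ≈ 161 g

Heat available from the water dropping to 0 °C: 330·4.18·38.9 = 53659 J.
Melting all 264 g of ice would need 264·334 = 88176 J.
Since 53659 < 88176 J, not all the ice melts; equilibrium is at 0 °C.
m_melt = 53659 / L_f = 160.7 g.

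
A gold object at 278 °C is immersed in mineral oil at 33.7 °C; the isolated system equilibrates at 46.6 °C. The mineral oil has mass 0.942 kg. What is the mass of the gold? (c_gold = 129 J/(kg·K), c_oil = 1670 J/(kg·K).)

|Q_gold| = |Q_oil|:
m×129×(278 − 46.6) = 0.942×1670×(46.6 − 33.7)
29851 m = 20294  ⇒  m ≈ 0.6798 kg

m ≈ 0.68 kg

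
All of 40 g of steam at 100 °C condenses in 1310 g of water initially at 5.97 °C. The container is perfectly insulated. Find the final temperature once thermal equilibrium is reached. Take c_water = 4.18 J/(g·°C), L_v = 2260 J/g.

T_f ≈ 24.8 °C

Heat gained plus heat lost sum to zero:
steam→water at 100 °C releases m L_v = 40·2260 = 90400; condensed water 100 °C→T: 167.2(T − 100); water warms: 1310·4.18·(T − 5.97) = 5475.8(T − 5.97)
5643 T = 90400 + 16720 + 32691 = 139811
T ≈ 24.78 °C (< 100 °C, so full condensation is consistent).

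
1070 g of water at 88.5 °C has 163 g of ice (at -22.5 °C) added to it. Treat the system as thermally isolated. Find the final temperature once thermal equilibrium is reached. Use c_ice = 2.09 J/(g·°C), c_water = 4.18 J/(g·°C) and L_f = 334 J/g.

T_f ≈ 64.8 °C

Net heat exchanged in the isolated system is zero:
warm ice to 0 °C: 163×2.09×(0 − (-22.5)) = 7665.1; fusion: m_ice L_f = 163×334 = 54442; warm the meltwater: 681.34 T; water: 4472.6(T − 88.5)
5153.9 T = 395825 − 62107 = 333718
T ≈ 64.75 °C — above 0 °C, consistent with complete melting.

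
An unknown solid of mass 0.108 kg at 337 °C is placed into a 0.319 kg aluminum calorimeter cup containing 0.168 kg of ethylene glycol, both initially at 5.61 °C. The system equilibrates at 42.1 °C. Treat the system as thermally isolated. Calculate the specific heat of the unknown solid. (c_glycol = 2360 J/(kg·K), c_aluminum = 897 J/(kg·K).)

c ≈ 782 J/(kg·K)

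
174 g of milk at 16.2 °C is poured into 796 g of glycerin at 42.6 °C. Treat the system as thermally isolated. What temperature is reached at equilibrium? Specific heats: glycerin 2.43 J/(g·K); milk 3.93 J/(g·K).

T_f = Σ m_i c_i T_i / Σ m_i c_i:
T_f = (1934.3×42.6 + 683.82×16.2) / (1934.3 + 683.82)
    = 93478 / 2618.1 ≈ 35.70 °C

T_f ≈ 35.7 °C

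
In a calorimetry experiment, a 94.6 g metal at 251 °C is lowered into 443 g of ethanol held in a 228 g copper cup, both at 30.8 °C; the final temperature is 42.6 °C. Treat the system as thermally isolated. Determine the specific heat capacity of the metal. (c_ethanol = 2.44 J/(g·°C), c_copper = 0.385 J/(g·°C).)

Taking heat into each body as positive, Σ m c ΔT = 0:
94.6·c·(42.6 − 251) + 443·2.44·(42.6 − 30.8) + 228·0.385·(42.6 − 30.8) = 0
-19715 c = -13791
c = -13791/-19715 ≈ 0.6995 J/(g·°C)

c ≈ 0.7 J/(g·°C)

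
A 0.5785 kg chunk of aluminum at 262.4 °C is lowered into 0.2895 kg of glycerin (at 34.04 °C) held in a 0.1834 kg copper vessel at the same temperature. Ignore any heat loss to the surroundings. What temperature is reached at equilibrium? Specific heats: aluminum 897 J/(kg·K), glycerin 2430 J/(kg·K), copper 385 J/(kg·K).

T_f ≈ 125.7 °C

With ΣQ=0 the equilibrium temperature is the m·c-weighted mean:
T_f = (518.91·262.4 + 703.48·34.04 + 70.61·34.04) / (518.91 + 703.48 + 70.61)
    = 162513 / 1293 ≈ 125.69 °C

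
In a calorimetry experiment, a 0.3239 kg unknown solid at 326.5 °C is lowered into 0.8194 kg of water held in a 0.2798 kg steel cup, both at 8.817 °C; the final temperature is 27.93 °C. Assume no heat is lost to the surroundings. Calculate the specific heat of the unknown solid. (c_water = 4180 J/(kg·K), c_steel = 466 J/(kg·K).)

Conservation of energy gives ΣQ = 0:
0.3239×c×(27.93 − 326.5) + 0.8194×4180×(27.93 − 8.817) + 0.2798×466×(27.93 − 8.817) = 0
-96.71 c = -67956
c = -67956/-96.71 ≈ 702.7 J/(kg·K)

c ≈ 703 J/(kg·K)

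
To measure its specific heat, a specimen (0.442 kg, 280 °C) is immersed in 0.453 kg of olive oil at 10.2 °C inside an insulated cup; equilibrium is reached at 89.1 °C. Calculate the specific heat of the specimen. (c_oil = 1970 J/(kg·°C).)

c ≈ 834 J/(kg·°C)

Taking heat into each body as positive, Σ m c ΔT = 0:
0.442×c×(89.1 − 280) + 0.453×1970×(89.1 − 10.2) = 0
-84.38 c = -70411
c = -70411/-84.38 ≈ 834.5 J/(kg·°C)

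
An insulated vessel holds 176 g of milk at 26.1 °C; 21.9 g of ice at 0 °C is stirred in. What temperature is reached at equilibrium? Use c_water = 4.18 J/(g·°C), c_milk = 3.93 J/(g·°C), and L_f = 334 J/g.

T_f ≈ 13.7 °C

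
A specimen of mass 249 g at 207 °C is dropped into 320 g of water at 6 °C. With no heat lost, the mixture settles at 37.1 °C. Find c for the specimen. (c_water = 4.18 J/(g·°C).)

c ≈ 0.983 J/(g·°C)

Heat gained plus heat lost sum to zero:
249×c×(37.1 − 207) + 320×4.18×(37.1 − 6) = 0
-42305 c = -41599
c = -41599/-42305 ≈ 0.9833 J/(g·°C)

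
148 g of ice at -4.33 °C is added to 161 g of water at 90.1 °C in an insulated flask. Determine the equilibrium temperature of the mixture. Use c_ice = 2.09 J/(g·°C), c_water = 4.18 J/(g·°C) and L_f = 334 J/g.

Energy balance with sensible and latent terms:
ice -4.33→0 °C: 148·2.09·4.33 = 1339.4; melt ice: 148·334 = 49432; meltwater 0→T: 148·4.18·T = 618.64 T; water cools: 161·4.18·(T − 90.1) = 672.98(T − 90.1)
1291.6 T = 60635 − 50771 = 9864.1
T ≈ 7.64 °C. Since T > 0 °C, the all-ice-melts assumption holds.

T_f ≈ 7.6 °C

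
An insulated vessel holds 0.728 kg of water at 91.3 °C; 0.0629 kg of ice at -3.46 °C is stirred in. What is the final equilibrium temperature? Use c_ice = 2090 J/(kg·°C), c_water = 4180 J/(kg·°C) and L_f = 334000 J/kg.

Let T be the final temperature. ΣQ_i = 0:
ice -3.46→0 °C: 0.0629×2090×3.46 = 454.86
  fusion: m_ice L_f = 0.0629×334000 = 21009
  warm the meltwater: 262.92 T
  water: 3043(T − 91.3)
3306 T = 277830 − 21463 = 256366
T ≈ 77.55 °C. Since T > 0 °C, the all-ice-melts assumption holds.

T_f ≈ 77.5 °C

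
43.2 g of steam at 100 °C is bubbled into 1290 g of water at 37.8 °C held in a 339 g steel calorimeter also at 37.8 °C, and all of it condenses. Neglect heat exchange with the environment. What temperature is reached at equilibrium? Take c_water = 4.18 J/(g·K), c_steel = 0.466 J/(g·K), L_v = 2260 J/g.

T_f ≈ 56.8 °C

Taking heat into each body as positive, Σ m c ΔT = 0:
condense steam: −43.2·2260 = −97632; condensate cools 100→T: 43.2·4.18·(T − 100) = 180.58(T − 100); original water: 5392.2(T − 37.8); steel cup: 339·0.466·(T − 37.8) = 157.97(T − 37.8)
5730.8 T = 97632 + 18058 + 209797 = 325486
T ≈ 56.80 °C (< 100 °C, so full condensation is consistent).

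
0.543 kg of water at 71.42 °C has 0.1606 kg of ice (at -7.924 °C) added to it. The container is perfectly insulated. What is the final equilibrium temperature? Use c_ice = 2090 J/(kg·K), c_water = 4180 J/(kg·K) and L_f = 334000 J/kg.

T_f ≈ 36.0 °C

Setting the total heat transfer to zero:
ice -7.924→0 °C: 0.1606×2090×7.924 = 2659.7; melt ice: 0.1606×334000 = 53640; meltwater 0→T: 0.1606×4180×T = 671.31 T; water: 2269.7(T − 71.42)
2941 T = 162105 − 56300 = 105805
T ≈ 35.98 °C (positive, so assuming full melt was valid).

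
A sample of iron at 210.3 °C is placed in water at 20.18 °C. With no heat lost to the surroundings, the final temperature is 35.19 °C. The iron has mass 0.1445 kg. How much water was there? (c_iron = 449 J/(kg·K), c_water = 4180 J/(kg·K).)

Heat gained plus heat lost sum to zero:
0.1445·449·(35.19 − 210.3) + m·4180·(35.19 − 20.18) = 0
62742 m = 11361
m = 11361/62742 ≈ 0.1811 kg

m ≈ 0.181 kg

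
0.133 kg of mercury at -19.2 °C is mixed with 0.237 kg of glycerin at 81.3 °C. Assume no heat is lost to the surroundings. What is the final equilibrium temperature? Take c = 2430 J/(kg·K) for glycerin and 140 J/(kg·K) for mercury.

Setting the total heat transfer to zero:
0.237×2430×(T − 81.3) + 0.133×140×(T − (-19.2)) = 0
575.91(T − 81.3) + 18.62(T − (-19.2)) = 0
(575.91 + 18.62) T = 575.91×81.3 + 18.62×(-19.2)
T = 46464 / 594.53 = 78.2 °C

T_f ≈ 78.2 °C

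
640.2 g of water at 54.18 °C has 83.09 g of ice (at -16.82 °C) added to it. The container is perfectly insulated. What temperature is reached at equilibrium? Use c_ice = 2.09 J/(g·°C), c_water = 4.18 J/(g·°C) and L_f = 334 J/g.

Let T be the final temperature. ΣQ_i = 0:
ice -16.82→0 °C: 83.09×2.09×16.82 = 2920.9
  latent heat to melt: 83.09×334 = 27752
  meltwater 0→T: 83.09×4.18×T = 347.32 T
  water: 2676(T − 54.18)
3023.4 T = 144988 − 30673 = 114315
T ≈ 37.81 °C — above 0 °C, consistent with complete melting.

T_f ≈ 37.8 °C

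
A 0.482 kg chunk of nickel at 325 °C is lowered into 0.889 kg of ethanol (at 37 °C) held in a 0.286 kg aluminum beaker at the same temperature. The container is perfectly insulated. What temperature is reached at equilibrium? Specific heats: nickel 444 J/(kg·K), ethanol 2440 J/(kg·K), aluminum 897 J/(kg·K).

T_f ≈ 60.3 °C

Conservation of energy gives ΣQ = 0:
0.482*444*(T − 325) + 0.889*2440*(T − 37) + 0.286*897*(T − 37) = 0
(214.01 + 2169.2 + 256.54) T = 214.01*325 + 2169.2*37 + 256.54*37
T = 159304/2639.7 ≈ 60.35 °C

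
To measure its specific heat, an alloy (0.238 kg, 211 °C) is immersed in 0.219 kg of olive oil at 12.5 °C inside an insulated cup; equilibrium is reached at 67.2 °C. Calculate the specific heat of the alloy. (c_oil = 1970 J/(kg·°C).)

c ≈ 690 J/(kg·°C)

Heat lost by the alloy = heat gained by the oil:
0.238×c×(211 − 67.2) = 0.219×1970×(67.2 − 12.5)
34.22 c = 23599  ⇒  c ≈ 689.5 J/(kg·°C)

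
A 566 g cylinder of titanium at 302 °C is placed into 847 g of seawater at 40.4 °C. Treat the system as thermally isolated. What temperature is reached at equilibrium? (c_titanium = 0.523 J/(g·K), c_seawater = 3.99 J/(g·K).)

T_f ≈ 61.5 °C

Heat gained plus heat lost sum to zero:
566·0.523·(T − 302) + 847·3.99·(T − 40.4) = 0
296.02(T − 302) + 3379.5(T − 40.4) = 0
3675.5 T = 225930
T ≈ 61.47 °C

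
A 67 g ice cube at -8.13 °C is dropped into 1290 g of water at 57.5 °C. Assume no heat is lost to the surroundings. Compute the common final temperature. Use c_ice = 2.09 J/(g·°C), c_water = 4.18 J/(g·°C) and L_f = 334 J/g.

T_f ≈ 50.5 °C

Net heat exchanged in the isolated system is zero:
ice -8.13→0 °C: 67×2.09×8.13 = 1138.4
  fusion: m_ice L_f = 67×334 = 22378
  warm the meltwater: 280.06 T
  water cools: 1290×4.18×(T − 57.5) = 5392.2(T − 57.5)
5672.3 T = 310052 − 23516 = 286535
T ≈ 50.52 °C. Since T > 0 °C, the all-ice-melts assumption holds.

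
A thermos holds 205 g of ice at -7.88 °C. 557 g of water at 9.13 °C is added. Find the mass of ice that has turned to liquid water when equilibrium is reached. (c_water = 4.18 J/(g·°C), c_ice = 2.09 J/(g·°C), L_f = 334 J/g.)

Cooling the water to 0 °C releases 557×4.18×9.13 = 21257 J.
Of that, 205×2.09×7.88 = 3376.2 J goes to bring the ice to 0 °C, leaving 17881 J.
Melting all 205 g of ice would need 205×334 = 68470 J.
17881 J < 68470 J, so only part of the ice melts and the system sits at 0 °C.
m_melt = 17881 / L_f = 53.54 g.

m_melted ≈ 53.5 g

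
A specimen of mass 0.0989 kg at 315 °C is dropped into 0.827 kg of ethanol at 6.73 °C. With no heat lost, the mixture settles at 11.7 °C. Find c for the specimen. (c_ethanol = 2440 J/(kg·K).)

Energy conservation, ΣQ = 0:
0.0989×c×(11.7 − 315) + 0.827×2440×(11.7 − 6.73) = 0
-30 c = -10029
c = -10029/-30 ≈ 334.3 J/(kg·K)

c ≈ 334 J/(kg·K)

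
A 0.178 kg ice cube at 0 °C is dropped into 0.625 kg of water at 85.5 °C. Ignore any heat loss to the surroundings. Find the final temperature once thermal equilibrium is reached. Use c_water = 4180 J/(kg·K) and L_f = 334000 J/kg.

T_f ≈ 48.8 °C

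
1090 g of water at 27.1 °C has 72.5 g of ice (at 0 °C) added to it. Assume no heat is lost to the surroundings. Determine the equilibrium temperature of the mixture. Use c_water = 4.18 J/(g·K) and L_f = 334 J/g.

Sum of m c ΔT and latent-heat terms is zero:
latent heat to melt: 72.5·334 = 24215
  meltwater 0→T: 72.5·4.18·T = 303.05 T
  water: 4556.2(T − 27.1)
4859.2 T = 123473 − 24215 = 99258
T ≈ 20.43 °C — above 0 °C, consistent with complete melting.

T_f ≈ 20.4 °C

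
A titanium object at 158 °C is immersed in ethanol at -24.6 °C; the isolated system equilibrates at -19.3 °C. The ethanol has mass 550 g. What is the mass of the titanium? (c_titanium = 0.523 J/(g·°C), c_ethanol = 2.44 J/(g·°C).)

Heat lost by the titanium = heat gained by the ethanol:
m×0.523×(158 − -19.3) = 550×2.44×(-19.3 − (-24.6))
92.73 m = 7112.6  ⇒  m ≈ 76.7 g

m ≈ 76.7 g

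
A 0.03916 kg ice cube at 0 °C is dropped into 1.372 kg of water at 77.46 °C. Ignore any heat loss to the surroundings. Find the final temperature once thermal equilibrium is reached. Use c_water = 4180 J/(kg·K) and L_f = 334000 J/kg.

T_f ≈ 73.1 °C

Taking heat into each body as positive, Σ m c ΔT = 0:
melt ice: 0.03916×334000 = 13079; meltwater 0→T: 0.03916×4180×T = 163.69 T; water: 5735(T − 77.46)
5898.6 T = 444230 − 13079 = 431151
T ≈ 73.09 °C (positive, so assuming full melt was valid).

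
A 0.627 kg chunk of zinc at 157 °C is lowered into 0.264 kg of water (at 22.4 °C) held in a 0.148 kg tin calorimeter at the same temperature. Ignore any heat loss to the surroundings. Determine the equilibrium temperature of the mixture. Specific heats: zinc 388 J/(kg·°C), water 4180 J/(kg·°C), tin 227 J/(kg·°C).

Let T be the final temperature. ΣQ_i = 0:
0.627*388*(T − 157) + 0.264*4180*(T − 22.4) + 0.148*227*(T − 22.4) = 0
(243.28 + 1103.5 + 33.6) T = 243.28*157 + 1103.5*22.4 + 33.6*22.4
T = 63666/1380.4 ≈ 46.12 °C

T_f ≈ 46.1 °C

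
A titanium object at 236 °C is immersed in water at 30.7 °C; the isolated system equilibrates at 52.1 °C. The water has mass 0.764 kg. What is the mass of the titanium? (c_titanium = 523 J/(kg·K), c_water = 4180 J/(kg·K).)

m ≈ 0.711 kg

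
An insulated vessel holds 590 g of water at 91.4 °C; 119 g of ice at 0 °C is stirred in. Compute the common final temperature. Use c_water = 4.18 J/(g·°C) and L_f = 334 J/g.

Taking heat into each body as positive, Σ m c ΔT = 0:
latent heat to melt: 119·334 = 39746
  warm the meltwater: 497.42 T
  water cools: 590·4.18·(T − 91.4) = 2466.2(T − 91.4)
2963.6 T = 225411 − 39746 = 185665
T ≈ 62.65 °C — above 0 °C, consistent with complete melting.

T_f ≈ 62.6 °C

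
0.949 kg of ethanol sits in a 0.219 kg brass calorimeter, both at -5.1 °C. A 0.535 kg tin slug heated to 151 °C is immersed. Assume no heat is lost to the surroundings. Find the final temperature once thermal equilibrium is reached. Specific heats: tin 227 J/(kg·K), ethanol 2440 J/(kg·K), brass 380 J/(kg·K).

T_f ≈ 2.4 °C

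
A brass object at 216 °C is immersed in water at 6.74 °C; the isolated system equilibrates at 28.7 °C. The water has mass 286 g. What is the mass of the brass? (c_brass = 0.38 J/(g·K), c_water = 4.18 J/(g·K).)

m ≈ 369 g

Heat gained plus heat lost sum to zero:
m·0.38·(28.7 − 216) + 286·4.18·(28.7 − 6.74) = 0
-71.17 m = -26253
m = -26253/-71.17 ≈ 368.9 g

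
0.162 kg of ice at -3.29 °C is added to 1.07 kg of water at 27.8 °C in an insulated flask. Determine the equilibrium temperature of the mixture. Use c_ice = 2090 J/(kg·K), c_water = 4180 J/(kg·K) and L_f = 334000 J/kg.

T_f ≈ 13.4 °C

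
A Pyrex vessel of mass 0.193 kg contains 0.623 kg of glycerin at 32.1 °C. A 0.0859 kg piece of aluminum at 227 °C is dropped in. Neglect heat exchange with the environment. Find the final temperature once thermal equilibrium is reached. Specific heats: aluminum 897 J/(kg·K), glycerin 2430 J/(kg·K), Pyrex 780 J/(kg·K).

Taking heat into each body as positive, Σ m c ΔT = 0:
0.0859*897*(T − 227) + 0.623*2430*(T − 32.1) + 0.193*780*(T − 32.1) = 0
77.05(T − 227) + 1513.9(T − 32.1) + 150.54(T − 32.1) = 0
(77.05 + 1513.9 + 150.54) T = 77.05*227 + 1513.9*32.1 + 150.54*32.1
T = 70919/1741.5 ≈ 40.72 °C

T_f ≈ 40.7 °C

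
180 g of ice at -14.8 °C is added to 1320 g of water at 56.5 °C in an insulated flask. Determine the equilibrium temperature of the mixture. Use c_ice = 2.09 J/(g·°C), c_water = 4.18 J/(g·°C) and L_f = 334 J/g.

Let T be the final temperature. ΣQ_i = 0:
warm ice to 0 °C: 180·2.09·(0 − (-14.8)) = 5567.8; melt ice: 180·334 = 60120; meltwater 0→T: 180·4.18·T = 752.4 T; water: 5517.6(T − 56.5)
6270 T = 311744 − 65688 = 246057
T ≈ 39.24 °C (positive, so assuming full melt was valid).

T_f ≈ 39.2 °C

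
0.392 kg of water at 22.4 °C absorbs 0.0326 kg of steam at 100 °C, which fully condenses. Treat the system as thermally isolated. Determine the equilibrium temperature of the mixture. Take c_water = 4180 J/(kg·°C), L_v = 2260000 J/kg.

Let T be the final temperature. ΣQ_i = 0:
latent heat released on condensation: 0.0326·2260000 = 73676; condensed water 100 °C→T: 136.27(T − 100); water warms: 0.392·4180·(T − 22.4) = 1638.6(T − 22.4)
1774.8 T = 73676 + 13627 + 36704 = 124007
T ≈ 69.87 °C — below 100 °C, confirming all the steam condensed.

T_f ≈ 69.9 °C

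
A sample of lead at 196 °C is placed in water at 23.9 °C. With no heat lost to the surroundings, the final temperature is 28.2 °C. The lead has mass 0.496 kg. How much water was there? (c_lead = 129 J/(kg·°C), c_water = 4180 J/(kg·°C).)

m ≈ 0.597 kg

Heat gained plus heat lost sum to zero:
0.496·129·(28.2 − 196) + m·4180·(28.2 − 23.9) = 0
17974 m = 10737
m = 10737/17974 ≈ 0.5973 kg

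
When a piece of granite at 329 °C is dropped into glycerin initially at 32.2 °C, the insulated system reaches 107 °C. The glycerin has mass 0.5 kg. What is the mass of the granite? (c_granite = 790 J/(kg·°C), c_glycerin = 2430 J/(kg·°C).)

|Q_granite| = |Q_glycerin|:
m×790×(329 − 107) = 0.5×2430×(107 − 32.2)
175380 m = 90882  ⇒  m ≈ 0.5182 kg

m ≈ 0.518 kg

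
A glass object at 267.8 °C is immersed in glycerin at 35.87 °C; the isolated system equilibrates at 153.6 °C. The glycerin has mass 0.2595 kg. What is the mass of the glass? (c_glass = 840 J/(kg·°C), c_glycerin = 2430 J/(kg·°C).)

m ≈ 0.774 kg

Heat lost by the glass = heat gained by the glycerin:
m×840×(267.8 − 153.6) = 0.2595×2430×(153.6 − 35.87)
95928 m = 74239  ⇒  m ≈ 0.7739 kg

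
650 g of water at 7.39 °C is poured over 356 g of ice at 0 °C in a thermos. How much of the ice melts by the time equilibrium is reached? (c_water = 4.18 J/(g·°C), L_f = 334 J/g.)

m_melted ≈ 60.1 g

Cooling the water to 0 °C releases 650·4.18·7.39 = 20079 J.
Melting all 356 g of ice would need 356·334 = 118904 J.
That's not enough to melt it all — equilibrium is at 0 °C with ice remaining.
m_melted·334 = 20079  ⇒  m_melted ≈ 60.12 g.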